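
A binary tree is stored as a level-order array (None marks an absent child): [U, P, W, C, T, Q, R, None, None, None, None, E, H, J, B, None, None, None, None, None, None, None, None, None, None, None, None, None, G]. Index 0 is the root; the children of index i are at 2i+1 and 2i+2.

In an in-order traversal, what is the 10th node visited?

G

In-order visits the left subtree, then the node, then the right subtree.
At U: go left to P.
  At P: go left to C.
    C is a leaf — visit C.
  Visit P.
  At P: go right to T.
    T is a leaf — visit T.
Visit U.
At U: go right to W.
  At W: go left to Q.
    At Q: go left to E.
      E is a leaf — visit E.
    Visit Q.
    At Q: go right to H.
      H is a leaf — visit H.
  Visit W.
  At W: go right to R.
    At R: go left to J.
      At J: no left child.
      Visit J.
      At J: go right to G.
        G is a leaf — visit G.
    Visit R.
    At R: go right to B.
      B is a leaf — visit B.
Full in-order sequence: C, P, T, U, E, Q, H, W, J, G, R, B.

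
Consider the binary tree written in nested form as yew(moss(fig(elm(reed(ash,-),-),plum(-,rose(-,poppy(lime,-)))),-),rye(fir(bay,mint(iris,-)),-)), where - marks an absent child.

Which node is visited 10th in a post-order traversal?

bay

Post-order visits the left subtree, then the right subtree, then the node.
At yew: go left to moss.
  At moss: go left to fig.
    At fig: go left to elm.
      At elm: go left to reed.
        At reed: go left to ash.
          ash is a leaf — visit ash.
        At reed: no right child.
        Visit reed.
      At elm: no right child.
      Visit elm.
    At fig: go right to plum.
      At plum: no left child.
      At plum: go right to rose.
        At rose: no left child.
        At rose: go right to poppy.
          At poppy: go left to lime.
            lime is a leaf — visit lime.
          At poppy: no right child.
          Visit poppy.
        Visit rose.
      Visit plum.
    Visit fig.
  At moss: no right child.
  Visit moss.
At yew: go right to rye.
  At rye: go left to fir.
    At fir: go left to bay.
      bay is a leaf — visit bay.
    At fir: go right to mint.
      At mint: go left to iris.
        iris is a leaf — visit iris.
      At mint: no right child.
      Visit mint.
    Visit fir.
  At rye: no right child.
  Visit rye.
Visit yew.
Full post-order sequence: ash, reed, elm, lime, poppy, rose, plum, fig, moss, bay, iris, mint, fir, rye, yew.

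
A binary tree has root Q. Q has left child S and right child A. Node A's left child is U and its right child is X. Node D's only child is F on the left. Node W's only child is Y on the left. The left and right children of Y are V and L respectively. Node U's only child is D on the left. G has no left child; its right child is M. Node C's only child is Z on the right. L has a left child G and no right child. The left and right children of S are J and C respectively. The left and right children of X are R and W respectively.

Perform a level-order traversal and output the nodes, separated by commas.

Level-order visits nodes level by level from the root, left to right within each level.
Level 0: Q
Level 1: S, A
Level 2: J, C, U, X
Level 3: Z, D, R, W
Level 4: F, Y
Level 5: V, L
Level 6: G
Level 7: M

Q, S, A, J, C, U, X, Z, D, R, W, F, Y, V, L, G, M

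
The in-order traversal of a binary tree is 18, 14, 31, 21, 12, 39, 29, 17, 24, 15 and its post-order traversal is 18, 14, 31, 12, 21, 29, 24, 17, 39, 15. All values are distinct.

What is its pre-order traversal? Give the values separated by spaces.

The last element of post-order is the root; it splits in-order into left and right subtrees.
Root 15: left subtree has 9 nodes {18, 14, 31, 21, 12, 39, 29, 17, 24}, right has 0 { }.
  Root 39: left subtree has 5 nodes {18, 14, 31, 21, 12}, right has 3 {29, 17, 24}.
    Root 21: left subtree has 3 nodes {18, 14, 31}, right has 1 {12}.
      Root 31: left subtree has 2 nodes {18, 14}, right has 0 { }.
        Root 14: left subtree has 1 node {18}, right has 0 { }.
    Root 17: left subtree has 1 node {29}, right has 1 {24}.

15 39 21 31 14 18 12 17 29 24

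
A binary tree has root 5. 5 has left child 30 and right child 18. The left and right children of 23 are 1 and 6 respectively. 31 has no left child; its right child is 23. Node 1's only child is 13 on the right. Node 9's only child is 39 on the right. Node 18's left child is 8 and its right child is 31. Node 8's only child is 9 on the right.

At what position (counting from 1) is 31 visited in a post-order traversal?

9

Post-order visits the left subtree, then the right subtree, then the node.
At 5: go left to 30.
  30 is a leaf — visit 30.
At 5: go right to 18.
  At 18: go left to 8.
    At 8: no left child.
    At 8: go right to 9.
      At 9: no left child.
      At 9: go right to 39.
        39 is a leaf — visit 39.
      Visit 9.
    Visit 8.
  At 18: go right to 31.
    At 31: no left child.
    At 31: go right to 23.
      At 23: go left to 1.
        At 1: no left child.
        At 1: go right to 13.
          13 is a leaf — visit 13.
        Visit 1.
      At 23: go right to 6.
        6 is a leaf — visit 6.
      Visit 23.
    Visit 31.
  Visit 18.
Visit 5.
Full post-order sequence: 30, 39, 9, 8, 13, 1, 6, 23, 31, 18, 5.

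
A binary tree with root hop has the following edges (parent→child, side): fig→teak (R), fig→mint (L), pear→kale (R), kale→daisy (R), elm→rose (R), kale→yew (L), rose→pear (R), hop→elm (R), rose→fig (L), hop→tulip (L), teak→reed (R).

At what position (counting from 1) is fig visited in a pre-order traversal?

Pre-order visits the node, then its left subtree, then its right subtree.
Visit hop.
At hop: go left to tulip.
  tulip is a leaf — visit tulip.
At hop: go right to elm.
  Visit elm.
  At elm: no left child.
  At elm: go right to rose.
    Visit rose.
    At rose: go left to fig.
      Visit fig.
      At fig: go left to mint.
        mint is a leaf — visit mint.
      At fig: go right to teak.
        Visit teak.
        At teak: no left child.
        At teak: go right to reed.
          reed is a leaf — visit reed.
    At rose: go right to pear.
      Visit pear.
      At pear: no left child.
      At pear: go right to kale.
        Visit kale.
        At kale: go left to yew.
          yew is a leaf — visit yew.
        At kale: go right to daisy.
          daisy is a leaf — visit daisy.
Full pre-order sequence: hop, tulip, elm, rose, fig, mint, teak, reed, pear, kale, yew, daisy.

5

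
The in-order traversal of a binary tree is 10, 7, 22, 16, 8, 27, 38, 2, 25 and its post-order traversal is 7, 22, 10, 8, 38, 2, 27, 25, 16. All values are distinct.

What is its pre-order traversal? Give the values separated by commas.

The last element of post-order is the root; it splits in-order into left and right subtrees.
Root 16: left subtree has 3 nodes {10, 7, 22}, right has 5 {8, 27, 38, 2, 25}.
  Root 10: left subtree has 0 nodes { }, right has 2 {7, 22}.
    Root 22: left subtree has 1 node {7}, right has 0 { }.
  Root 25: left subtree has 4 nodes {8, 27, 38, 2}, right has 0 { }.
    Root 27: left subtree has 1 node {8}, right has 2 {38, 2}.
      Root 2: left subtree has 1 node {38}, right has 0 { }.

16, 10, 22, 7, 25, 27, 8, 2, 38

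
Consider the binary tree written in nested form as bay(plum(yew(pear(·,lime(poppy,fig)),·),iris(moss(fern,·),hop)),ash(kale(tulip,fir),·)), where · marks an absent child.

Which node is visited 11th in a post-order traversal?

tulip

Post-order visits the left subtree, then the right subtree, then the node.
At bay: go left to plum.
  At plum: go left to yew.
    At yew: go left to pear.
      At pear: no left child.
      At pear: go right to lime.
        At lime: go left to poppy.
          poppy is a leaf — visit poppy.
        At lime: go right to fig.
          fig is a leaf — visit fig.
        Visit lime.
      Visit pear.
    At yew: no right child.
    Visit yew.
  At plum: go right to iris.
    At iris: go left to moss.
      At moss: go left to fern.
        fern is a leaf — visit fern.
      At moss: no right child.
      Visit moss.
    At iris: go right to hop.
      hop is a leaf — visit hop.
    Visit iris.
  Visit plum.
At bay: go right to ash.
  At ash: go left to kale.
    At kale: go left to tulip.
      tulip is a leaf — visit tulip.
    At kale: go right to fir.
      fir is a leaf — visit fir.
    Visit kale.
  At ash: no right child.
  Visit ash.
Visit bay.
Full post-order sequence: poppy, fig, lime, pear, yew, fern, moss, hop, iris, plum, tulip, fir, kale, ash, bay.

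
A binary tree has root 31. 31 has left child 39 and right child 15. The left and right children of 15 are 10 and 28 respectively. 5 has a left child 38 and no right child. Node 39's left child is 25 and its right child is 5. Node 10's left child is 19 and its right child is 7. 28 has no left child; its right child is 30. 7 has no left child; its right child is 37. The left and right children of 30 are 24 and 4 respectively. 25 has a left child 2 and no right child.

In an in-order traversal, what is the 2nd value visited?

25

In-order visits the left subtree, then the node, then the right subtree.
At 31: go left to 39.
  At 39: go left to 25.
    At 25: go left to 2.
      2 is a leaf — visit 2.
    Visit 25.
    At 25: no right child.
  Visit 39.
  At 39: go right to 5.
    At 5: go left to 38.
      38 is a leaf — visit 38.
    Visit 5.
    At 5: no right child.
Visit 31.
At 31: go right to 15.
  At 15: go left to 10.
    At 10: go left to 19.
      19 is a leaf — visit 19.
    Visit 10.
    At 10: go right to 7.
      At 7: no left child.
      Visit 7.
      At 7: go right to 37.
        37 is a leaf — visit 37.
  Visit 15.
  At 15: go right to 28.
    At 28: no left child.
    Visit 28.
    At 28: go right to 30.
      At 30: go left to 24.
        24 is a leaf — visit 24.
      Visit 30.
      At 30: go right to 4.
        4 is a leaf — visit 4.
Full in-order sequence: 2, 25, 39, 38, 5, 31, 19, 10, 7, 37, 15, 28, 24, 30, 4.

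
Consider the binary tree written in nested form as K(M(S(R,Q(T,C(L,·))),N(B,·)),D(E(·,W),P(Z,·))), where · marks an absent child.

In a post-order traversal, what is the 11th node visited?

E

Post-order visits the left subtree, then the right subtree, then the node.
At K: go left to M.
  At M: go left to S.
    At S: go left to R.
      R is a leaf — visit R.
    At S: go right to Q.
      At Q: go left to T.
        T is a leaf — visit T.
      At Q: go right to C.
        At C: go left to L.
          L is a leaf — visit L.
        At C: no right child.
        Visit C.
      Visit Q.
    Visit S.
  At M: go right to N.
    At N: go left to B.
      B is a leaf — visit B.
    At N: no right child.
    Visit N.
  Visit M.
At K: go right to D.
  At D: go left to E.
    At E: no left child.
    At E: go right to W.
      W is a leaf — visit W.
    Visit E.
  At D: go right to P.
    At P: go left to Z.
      Z is a leaf — visit Z.
    At P: no right child.
    Visit P.
  Visit D.
Visit K.
Full post-order sequence: R, T, L, C, Q, S, B, N, M, W, E, Z, P, D, K.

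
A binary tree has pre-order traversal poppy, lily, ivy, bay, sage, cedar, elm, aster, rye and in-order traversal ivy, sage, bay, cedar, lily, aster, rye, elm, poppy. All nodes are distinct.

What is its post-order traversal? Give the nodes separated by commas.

sage, cedar, bay, ivy, rye, aster, elm, lily, poppy

The first element of pre-order is the root; it splits in-order into left and right subtrees.
Root poppy: left subtree has 8 nodes {ivy, sage, bay, cedar, lily, aster, rye, elm}, right has 0 { }.
  Root lily: left subtree has 4 nodes {ivy, sage, bay, cedar}, right has 3 {aster, rye, elm}.
    Root ivy: left subtree has 0 nodes { }, right has 3 {sage, bay, cedar}.
      Root bay: left subtree has 1 node {sage}, right has 1 {cedar}.
    Root elm: left subtree has 2 nodes {aster, rye}, right has 0 { }.
      Root aster: left subtree has 0 nodes { }, right has 1 {rye}.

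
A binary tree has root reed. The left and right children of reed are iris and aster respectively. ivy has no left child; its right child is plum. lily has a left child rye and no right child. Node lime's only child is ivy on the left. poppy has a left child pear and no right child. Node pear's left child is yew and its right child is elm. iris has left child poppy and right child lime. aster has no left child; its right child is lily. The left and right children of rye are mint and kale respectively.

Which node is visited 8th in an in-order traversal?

lime

In-order visits the left subtree, then the node, then the right subtree.
At reed: go left to iris.
  At iris: go left to poppy.
    At poppy: go left to pear.
      At pear: go left to yew.
        yew is a leaf — visit yew.
      Visit pear.
      At pear: go right to elm.
        elm is a leaf — visit elm.
    Visit poppy.
    At poppy: no right child.
  Visit iris.
  At iris: go right to lime.
    At lime: go left to ivy.
      At ivy: no left child.
      Visit ivy.
      At ivy: go right to plum.
        plum is a leaf — visit plum.
    Visit lime.
    At lime: no right child.
Visit reed.
At reed: go right to aster.
  At aster: no left child.
  Visit aster.
  At aster: go right to lily.
    At lily: go left to rye.
      At rye: go left to mint.
        mint is a leaf — visit mint.
      Visit rye.
      At rye: go right to kale.
        kale is a leaf — visit kale.
    Visit lily.
    At lily: no right child.
Full in-order sequence: yew, pear, elm, poppy, iris, ivy, plum, lime, reed, aster, mint, rye, kale, lily.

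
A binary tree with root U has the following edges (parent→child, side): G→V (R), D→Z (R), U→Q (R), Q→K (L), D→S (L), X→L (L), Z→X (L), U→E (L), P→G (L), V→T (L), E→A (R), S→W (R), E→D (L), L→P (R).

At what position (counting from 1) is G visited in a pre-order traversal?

10

Pre-order visits the node, then its left subtree, then its right subtree.
Visit U.
At U: go left to E.
  Visit E.
  At E: go left to D.
    Visit D.
    At D: go left to S.
      Visit S.
      At S: no left child.
      At S: go right to W.
        W is a leaf — visit W.
    At D: go right to Z.
      Visit Z.
      At Z: go left to X.
        Visit X.
        At X: go left to L.
          Visit L.
          At L: no left child.
          At L: go right to P.
            Visit P.
            At P: go left to G.
              Visit G.
              At G: no left child.
              At G: go right to V.
                Visit V.
                At V: go left to T.
                  T is a leaf — visit T.
                At V: no right child.
            At P: no right child.
        At X: no right child.
      At Z: no right child.
  At E: go right to A.
    A is a leaf — visit A.
At U: go right to Q.
  Visit Q.
  At Q: go left to K.
    K is a leaf — visit K.
  At Q: no right child.
Full pre-order sequence: U, E, D, S, W, Z, X, L, P, G, V, T, A, Q, K.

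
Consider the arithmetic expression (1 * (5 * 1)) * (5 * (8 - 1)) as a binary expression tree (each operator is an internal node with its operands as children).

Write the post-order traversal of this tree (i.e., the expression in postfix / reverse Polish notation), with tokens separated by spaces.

1 5 1 * * 5 8 1 - * *

Post-order on an expression tree gives postfix notation: for each operator, emit left operand, right operand, then the operator.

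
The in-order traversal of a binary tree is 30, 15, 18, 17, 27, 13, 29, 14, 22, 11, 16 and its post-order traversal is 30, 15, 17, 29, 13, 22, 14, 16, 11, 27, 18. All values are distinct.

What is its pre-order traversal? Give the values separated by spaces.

The last element of post-order is the root; it splits in-order into left and right subtrees.
Root 18: left subtree has 2 nodes {30, 15}, right has 8 {17, 27, 13, 29, 14, 22, 11, 16}.
  Root 15: left subtree has 1 node {30}, right has 0 { }.
  Root 27: left subtree has 1 node {17}, right has 6 {13, 29, 14, 22, 11, 16}.
    Root 11: left subtree has 4 nodes {13, 29, 14, 22}, right has 1 {16}.
      Root 14: left subtree has 2 nodes {13, 29}, right has 1 {22}.
        Root 13: left subtree has 0 nodes { }, right has 1 {29}.

18 15 30 27 17 11 14 13 29 22 16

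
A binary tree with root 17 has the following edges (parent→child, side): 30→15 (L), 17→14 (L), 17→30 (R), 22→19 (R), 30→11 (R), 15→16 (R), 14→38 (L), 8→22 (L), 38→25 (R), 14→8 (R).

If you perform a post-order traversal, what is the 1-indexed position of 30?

10

Post-order visits the left subtree, then the right subtree, then the node.
At 17: go left to 14.
  At 14: go left to 38.
    At 38: no left child.
    At 38: go right to 25.
      25 is a leaf — visit 25.
    Visit 38.
  At 14: go right to 8.
    At 8: go left to 22.
      At 22: no left child.
      At 22: go right to 19.
        19 is a leaf — visit 19.
      Visit 22.
    At 8: no right child.
    Visit 8.
  Visit 14.
At 17: go right to 30.
  At 30: go left to 15.
    At 15: no left child.
    At 15: go right to 16.
      16 is a leaf — visit 16.
    Visit 15.
  At 30: go right to 11.
    11 is a leaf — visit 11.
  Visit 30.
Visit 17.
Full post-order sequence: 25, 38, 19, 22, 8, 14, 16, 15, 11, 30, 17.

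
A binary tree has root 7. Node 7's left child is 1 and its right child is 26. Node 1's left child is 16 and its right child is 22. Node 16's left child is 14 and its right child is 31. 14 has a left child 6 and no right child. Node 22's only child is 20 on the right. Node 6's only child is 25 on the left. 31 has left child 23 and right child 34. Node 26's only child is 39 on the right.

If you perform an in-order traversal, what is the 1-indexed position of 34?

In-order visits the left subtree, then the node, then the right subtree.
At 7: go left to 1.
  At 1: go left to 16.
    At 16: go left to 14.
      At 14: go left to 6.
        At 6: go left to 25.
          25 is a leaf — visit 25.
        Visit 6.
        At 6: no right child.
      Visit 14.
      At 14: no right child.
    Visit 16.
    At 16: go right to 31.
      At 31: go left to 23.
        23 is a leaf — visit 23.
      Visit 31.
      At 31: go right to 34.
        34 is a leaf — visit 34.
  Visit 1.
  At 1: go right to 22.
    At 22: no left child.
    Visit 22.
    At 22: go right to 20.
      20 is a leaf — visit 20.
Visit 7.
At 7: go right to 26.
  At 26: no left child.
  Visit 26.
  At 26: go right to 39.
    39 is a leaf — visit 39.
Full in-order sequence: 25, 6, 14, 16, 23, 31, 34, 1, 22, 20, 7, 26, 39.

7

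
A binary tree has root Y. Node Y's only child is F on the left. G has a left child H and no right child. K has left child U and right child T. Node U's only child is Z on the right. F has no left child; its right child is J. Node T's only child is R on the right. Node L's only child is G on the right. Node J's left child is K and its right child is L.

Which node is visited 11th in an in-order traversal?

In-order visits the left subtree, then the node, then the right subtree.
At Y: go left to F.
  At F: no left child.
  Visit F.
  At F: go right to J.
    At J: go left to K.
      At K: go left to U.
        At U: no left child.
        Visit U.
        At U: go right to Z.
          Z is a leaf — visit Z.
      Visit K.
      At K: go right to T.
        At T: no left child.
        Visit T.
        At T: go right to R.
          R is a leaf — visit R.
    Visit J.
    At J: go right to L.
      At L: no left child.
      Visit L.
      At L: go right to G.
        At G: go left to H.
          H is a leaf — visit H.
        Visit G.
        At G: no right child.
Visit Y.
At Y: no right child.
Full in-order sequence: F, U, Z, K, T, R, J, L, H, G, Y.

Y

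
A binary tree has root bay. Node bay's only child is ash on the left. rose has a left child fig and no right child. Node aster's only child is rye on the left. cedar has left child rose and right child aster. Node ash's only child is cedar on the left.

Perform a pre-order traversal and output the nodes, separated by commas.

bay, ash, cedar, rose, fig, aster, rye

Pre-order visits the node, then its left subtree, then its right subtree.
Visit bay.
At bay: go left to ash.
  Visit ash.
  At ash: go left to cedar.
    Visit cedar.
    At cedar: go left to rose.
      Visit rose.
      At rose: go left to fig.
        fig is a leaf — visit fig.
      At rose: no right child.
    At cedar: go right to aster.
      Visit aster.
      At aster: go left to rye.
        rye is a leaf — visit rye.
      At aster: no right child.
  At ash: no right child.
At bay: no right child.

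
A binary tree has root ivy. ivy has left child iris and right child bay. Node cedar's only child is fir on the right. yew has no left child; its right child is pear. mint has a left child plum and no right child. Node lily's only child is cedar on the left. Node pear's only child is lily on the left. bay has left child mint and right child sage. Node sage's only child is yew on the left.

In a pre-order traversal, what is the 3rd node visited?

Pre-order visits the node, then its left subtree, then its right subtree.
Visit ivy.
At ivy: go left to iris.
  iris is a leaf — visit iris.
At ivy: go right to bay.
  Visit bay.
  At bay: go left to mint.
    Visit mint.
    At mint: go left to plum.
      plum is a leaf — visit plum.
    At mint: no right child.
  At bay: go right to sage.
    Visit sage.
    At sage: go left to yew.
      Visit yew.
      At yew: no left child.
      At yew: go right to pear.
        Visit pear.
        At pear: go left to lily.
          Visit lily.
          At lily: go left to cedar.
            Visit cedar.
            At cedar: no left child.
            At cedar: go right to fir.
              fir is a leaf — visit fir.
          At lily: no right child.
        At pear: no right child.
    At sage: no right child.
Full pre-order sequence: ivy, iris, bay, mint, plum, sage, yew, pear, lily, cedar, fir.

bay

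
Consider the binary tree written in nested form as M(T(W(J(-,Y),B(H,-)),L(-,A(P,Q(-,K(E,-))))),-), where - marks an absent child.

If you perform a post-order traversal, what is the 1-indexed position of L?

11

Post-order visits the left subtree, then the right subtree, then the node.
At M: go left to T.
  At T: go left to W.
    At W: go left to J.
      At J: no left child.
      At J: go right to Y.
        Y is a leaf — visit Y.
      Visit J.
    At W: go right to B.
      At B: go left to H.
        H is a leaf — visit H.
      At B: no right child.
      Visit B.
    Visit W.
  At T: go right to L.
    At L: no left child.
    At L: go right to A.
      At A: go left to P.
        P is a leaf — visit P.
      At A: go right to Q.
        At Q: no left child.
        At Q: go right to K.
          At K: go left to E.
            E is a leaf — visit E.
          At K: no right child.
          Visit K.
        Visit Q.
      Visit A.
    Visit L.
  Visit T.
At M: no right child.
Visit M.
Full post-order sequence: Y, J, H, B, W, P, E, K, Q, A, L, T, M.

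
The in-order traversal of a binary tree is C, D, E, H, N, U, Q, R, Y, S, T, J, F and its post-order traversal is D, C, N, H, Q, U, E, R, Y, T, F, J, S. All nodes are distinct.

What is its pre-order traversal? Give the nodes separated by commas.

The last element of post-order is the root; it splits in-order into left and right subtrees.
Root S: left subtree has 9 nodes {C, D, E, H, N, U, Q, R, Y}, right has 3 {T, J, F}.
  Root Y: left subtree has 8 nodes {C, D, E, H, N, U, Q, R}, right has 0 { }.
    Root R: left subtree has 7 nodes {C, D, E, H, N, U, Q}, right has 0 { }.
      Root E: left subtree has 2 nodes {C, D}, right has 4 {H, N, U, Q}.
        Root C: left subtree has 0 nodes { }, right has 1 {D}.
        Root U: left subtree has 2 nodes {H, N}, right has 1 {Q}.
          Root H: left subtree has 0 nodes { }, right has 1 {N}.
  Root J: left subtree has 1 node {T}, right has 1 {F}.

S, Y, R, E, C, D, U, H, N, Q, J, T, F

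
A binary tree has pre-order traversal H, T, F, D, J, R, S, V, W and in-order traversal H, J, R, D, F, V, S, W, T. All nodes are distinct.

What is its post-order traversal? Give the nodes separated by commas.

The first element of pre-order is the root; it splits in-order into left and right subtrees.
Root H: left subtree has 0 nodes { }, right has 8 {J, R, D, F, V, S, W, T}.
  Root T: left subtree has 7 nodes {J, R, D, F, V, S, W}, right has 0 { }.
    Root F: left subtree has 3 nodes {J, R, D}, right has 3 {V, S, W}.
      Root D: left subtree has 2 nodes {J, R}, right has 0 { }.
        Root J: left subtree has 0 nodes { }, right has 1 {R}.
      Root S: left subtree has 1 node {V}, right has 1 {W}.

R, J, D, V, W, S, F, T, H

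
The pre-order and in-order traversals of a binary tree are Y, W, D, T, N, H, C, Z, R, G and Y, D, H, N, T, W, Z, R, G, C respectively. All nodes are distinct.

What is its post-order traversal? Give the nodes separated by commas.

H, N, T, D, G, R, Z, C, W, Y

The first element of pre-order is the root; it splits in-order into left and right subtrees.
Root Y: left subtree has 0 nodes { }, right has 9 {D, H, N, T, W, Z, R, G, C}.
  Root W: left subtree has 4 nodes {D, H, N, T}, right has 4 {Z, R, G, C}.
    Root D: left subtree has 0 nodes { }, right has 3 {H, N, T}.
      Root T: left subtree has 2 nodes {H, N}, right has 0 { }.
        Root N: left subtree has 1 node {H}, right has 0 { }.
    Root C: left subtree has 3 nodes {Z, R, G}, right has 0 { }.
      Root Z: left subtree has 0 nodes { }, right has 2 {R, G}.
        Root R: left subtree has 0 nodes { }, right has 1 {G}.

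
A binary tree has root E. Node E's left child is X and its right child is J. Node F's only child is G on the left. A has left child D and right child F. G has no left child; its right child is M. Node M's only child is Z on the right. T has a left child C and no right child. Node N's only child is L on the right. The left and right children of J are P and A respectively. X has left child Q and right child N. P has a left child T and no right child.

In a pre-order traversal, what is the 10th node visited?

Pre-order visits the node, then its left subtree, then its right subtree.
Visit E.
At E: go left to X.
  Visit X.
  At X: go left to Q.
    Q is a leaf — visit Q.
  At X: go right to N.
    Visit N.
    At N: no left child.
    At N: go right to L.
      L is a leaf — visit L.
At E: go right to J.
  Visit J.
  At J: go left to P.
    Visit P.
    At P: go left to T.
      Visit T.
      At T: go left to C.
        C is a leaf — visit C.
      At T: no right child.
    At P: no right child.
  At J: go right to A.
    Visit A.
    At A: go left to D.
      D is a leaf — visit D.
    At A: go right to F.
      Visit F.
      At F: go left to G.
        Visit G.
        At G: no left child.
        At G: go right to M.
          Visit M.
          At M: no left child.
          At M: go right to Z.
            Z is a leaf — visit Z.
      At F: no right child.
Full pre-order sequence: E, X, Q, N, L, J, P, T, C, A, D, F, G, M, Z.

A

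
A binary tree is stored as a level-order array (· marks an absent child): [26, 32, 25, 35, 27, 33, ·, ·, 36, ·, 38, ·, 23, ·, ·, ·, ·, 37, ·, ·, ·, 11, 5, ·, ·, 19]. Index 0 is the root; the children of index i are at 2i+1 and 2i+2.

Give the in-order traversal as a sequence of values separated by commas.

In-order visits the left subtree, then the node, then the right subtree.
At 26: go left to 32.
  At 32: go left to 35.
    At 35: no left child.
    Visit 35.
    At 35: go right to 36.
      At 36: go left to 37.
        37 is a leaf — visit 37.
      Visit 36.
      At 36: no right child.
  Visit 32.
  At 32: go right to 27.
    At 27: no left child.
    Visit 27.
    At 27: go right to 38.
      At 38: go left to 11.
        11 is a leaf — visit 11.
      Visit 38.
      At 38: go right to 5.
        5 is a leaf — visit 5.
Visit 26.
At 26: go right to 25.
  At 25: go left to 33.
    At 33: no left child.
    Visit 33.
    At 33: go right to 23.
      At 23: go left to 19.
        19 is a leaf — visit 19.
      Visit 23.
      At 23: no right child.
  Visit 25.
  At 25: no right child.

35, 37, 36, 32, 27, 11, 38, 5, 26, 33, 19, 23, 25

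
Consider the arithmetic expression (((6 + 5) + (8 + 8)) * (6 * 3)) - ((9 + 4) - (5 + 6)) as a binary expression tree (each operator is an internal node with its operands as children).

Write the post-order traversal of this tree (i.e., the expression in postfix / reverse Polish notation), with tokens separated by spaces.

Post-order on an expression tree gives postfix notation: for each operator, emit left operand, right operand, then the operator.

6 5 + 8 8 + + 6 3 * * 9 4 + 5 6 + - -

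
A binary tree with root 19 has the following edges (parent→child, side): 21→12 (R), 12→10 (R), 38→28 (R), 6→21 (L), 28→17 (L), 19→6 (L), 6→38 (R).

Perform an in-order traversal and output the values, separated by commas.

In-order visits the left subtree, then the node, then the right subtree.
At 19: go left to 6.
  At 6: go left to 21.
    At 21: no left child.
    Visit 21.
    At 21: go right to 12.
      At 12: no left child.
      Visit 12.
      At 12: go right to 10.
        10 is a leaf — visit 10.
  Visit 6.
  At 6: go right to 38.
    At 38: no left child.
    Visit 38.
    At 38: go right to 28.
      At 28: go left to 17.
        17 is a leaf — visit 17.
      Visit 28.
      At 28: no right child.
Visit 19.
At 19: no right child.

21, 12, 10, 6, 38, 17, 28, 19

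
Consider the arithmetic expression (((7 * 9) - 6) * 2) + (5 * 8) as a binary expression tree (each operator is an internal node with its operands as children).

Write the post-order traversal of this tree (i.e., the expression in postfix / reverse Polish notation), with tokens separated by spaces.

Post-order on an expression tree gives postfix notation: for each operator, emit left operand, right operand, then the operator.

7 9 * 6 - 2 * 5 8 * +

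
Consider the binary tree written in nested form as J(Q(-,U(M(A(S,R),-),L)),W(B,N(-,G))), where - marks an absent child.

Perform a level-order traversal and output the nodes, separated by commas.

Level-order visits nodes level by level from the root, left to right within each level.
Level 0: J
Level 1: Q, W
Level 2: U, B, N
Level 3: M, L, G
Level 4: A
Level 5: S, R

J, Q, W, U, B, N, M, L, G, A, S, R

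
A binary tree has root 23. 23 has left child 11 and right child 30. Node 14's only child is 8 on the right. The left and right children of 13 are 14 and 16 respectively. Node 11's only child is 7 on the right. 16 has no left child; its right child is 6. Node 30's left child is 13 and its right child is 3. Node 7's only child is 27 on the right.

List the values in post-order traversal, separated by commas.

27, 7, 11, 8, 14, 6, 16, 13, 3, 30, 23

Post-order visits the left subtree, then the right subtree, then the node.
At 23: go left to 11.
  At 11: no left child.
  At 11: go right to 7.
    At 7: no left child.
    At 7: go right to 27.
      27 is a leaf — visit 27.
    Visit 7.
  Visit 11.
At 23: go right to 30.
  At 30: go left to 13.
    At 13: go left to 14.
      At 14: no left child.
      At 14: go right to 8.
        8 is a leaf — visit 8.
      Visit 14.
    At 13: go right to 16.
      At 16: no left child.
      At 16: go right to 6.
        6 is a leaf — visit 6.
      Visit 16.
    Visit 13.
  At 30: go right to 3.
    3 is a leaf — visit 3.
  Visit 30.
Visit 23.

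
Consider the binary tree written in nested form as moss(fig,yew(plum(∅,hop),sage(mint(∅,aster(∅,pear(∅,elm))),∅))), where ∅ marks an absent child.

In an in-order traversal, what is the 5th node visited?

In-order visits the left subtree, then the node, then the right subtree.
At moss: go left to fig.
  fig is a leaf — visit fig.
Visit moss.
At moss: go right to yew.
  At yew: go left to plum.
    At plum: no left child.
    Visit plum.
    At plum: go right to hop.
      hop is a leaf — visit hop.
  Visit yew.
  At yew: go right to sage.
    At sage: go left to mint.
      At mint: no left child.
      Visit mint.
      At mint: go right to aster.
        At aster: no left child.
        Visit aster.
        At aster: go right to pear.
          At pear: no left child.
          Visit pear.
          At pear: go right to elm.
            elm is a leaf — visit elm.
    Visit sage.
    At sage: no right child.
Full in-order sequence: fig, moss, plum, hop, yew, mint, aster, pear, elm, sage.

yew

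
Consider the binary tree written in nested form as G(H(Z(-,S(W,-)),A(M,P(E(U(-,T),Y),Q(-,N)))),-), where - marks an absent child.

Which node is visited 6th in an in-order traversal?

A

In-order visits the left subtree, then the node, then the right subtree.
At G: go left to H.
  At H: go left to Z.
    At Z: no left child.
    Visit Z.
    At Z: go right to S.
      At S: go left to W.
        W is a leaf — visit W.
      Visit S.
      At S: no right child.
  Visit H.
  At H: go right to A.
    At A: go left to M.
      M is a leaf — visit M.
    Visit A.
    At A: go right to P.
      At P: go left to E.
        At E: go left to U.
          At U: no left child.
          Visit U.
          At U: go right to T.
            T is a leaf — visit T.
        Visit E.
        At E: go right to Y.
          Y is a leaf — visit Y.
      Visit P.
      At P: go right to Q.
        At Q: no left child.
        Visit Q.
        At Q: go right to N.
          N is a leaf — visit N.
Visit G.
At G: no right child.
Full in-order sequence: Z, W, S, H, M, A, U, T, E, Y, P, Q, N, G.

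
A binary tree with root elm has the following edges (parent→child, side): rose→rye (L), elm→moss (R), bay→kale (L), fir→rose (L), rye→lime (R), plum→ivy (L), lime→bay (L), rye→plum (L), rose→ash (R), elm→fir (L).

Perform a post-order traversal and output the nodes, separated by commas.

ivy, plum, kale, bay, lime, rye, ash, rose, fir, moss, elm

Post-order visits the left subtree, then the right subtree, then the node.
At elm: go left to fir.
  At fir: go left to rose.
    At rose: go left to rye.
      At rye: go left to plum.
        At plum: go left to ivy.
          ivy is a leaf — visit ivy.
        At plum: no right child.
        Visit plum.
      At rye: go right to lime.
        At lime: go left to bay.
          At bay: go left to kale.
            kale is a leaf — visit kale.
          At bay: no right child.
          Visit bay.
        At lime: no right child.
        Visit lime.
      Visit rye.
    At rose: go right to ash.
      ash is a leaf — visit ash.
    Visit rose.
  At fir: no right child.
  Visit fir.
At elm: go right to moss.
  moss is a leaf — visit moss.
Visit elm.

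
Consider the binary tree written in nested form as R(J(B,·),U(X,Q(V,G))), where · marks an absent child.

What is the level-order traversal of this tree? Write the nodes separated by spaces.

R J U B X Q V G

Level-order visits nodes level by level from the root, left to right within each level.
Level 0: R
Level 1: J, U
Level 2: B, X, Q
Level 3: V, G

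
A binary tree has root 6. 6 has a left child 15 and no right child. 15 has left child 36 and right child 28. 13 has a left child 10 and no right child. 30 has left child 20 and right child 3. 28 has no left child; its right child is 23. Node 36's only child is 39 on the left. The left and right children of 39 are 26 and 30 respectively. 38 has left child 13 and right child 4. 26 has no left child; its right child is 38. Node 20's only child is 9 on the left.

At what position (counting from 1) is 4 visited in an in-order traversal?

5

In-order visits the left subtree, then the node, then the right subtree.
At 6: go left to 15.
  At 15: go left to 36.
    At 36: go left to 39.
      At 39: go left to 26.
        At 26: no left child.
        Visit 26.
        At 26: go right to 38.
          At 38: go left to 13.
            At 13: go left to 10.
              10 is a leaf — visit 10.
            Visit 13.
            At 13: no right child.
          Visit 38.
          At 38: go right to 4.
            4 is a leaf — visit 4.
      Visit 39.
      At 39: go right to 30.
        At 30: go left to 20.
          At 20: go left to 9.
            9 is a leaf — visit 9.
          Visit 20.
          At 20: no right child.
        Visit 30.
        At 30: go right to 3.
          3 is a leaf — visit 3.
    Visit 36.
    At 36: no right child.
  Visit 15.
  At 15: go right to 28.
    At 28: no left child.
    Visit 28.
    At 28: go right to 23.
      23 is a leaf — visit 23.
Visit 6.
At 6: no right child.
Full in-order sequence: 26, 10, 13, 38, 4, 39, 9, 20, 30, 3, 36, 15, 28, 23, 6.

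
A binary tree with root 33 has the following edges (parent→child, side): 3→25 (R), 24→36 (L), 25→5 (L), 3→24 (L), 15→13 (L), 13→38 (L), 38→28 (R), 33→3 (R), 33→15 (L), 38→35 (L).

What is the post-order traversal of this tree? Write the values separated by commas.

Post-order visits the left subtree, then the right subtree, then the node.
At 33: go left to 15.
  At 15: go left to 13.
    At 13: go left to 38.
      At 38: go left to 35.
        35 is a leaf — visit 35.
      At 38: go right to 28.
        28 is a leaf — visit 28.
      Visit 38.
    At 13: no right child.
    Visit 13.
  At 15: no right child.
  Visit 15.
At 33: go right to 3.
  At 3: go left to 24.
    At 24: go left to 36.
      36 is a leaf — visit 36.
    At 24: no right child.
    Visit 24.
  At 3: go right to 25.
    At 25: go left to 5.
      5 is a leaf — visit 5.
    At 25: no right child.
    Visit 25.
  Visit 3.
Visit 33.

35, 28, 38, 13, 15, 36, 24, 5, 25, 3, 33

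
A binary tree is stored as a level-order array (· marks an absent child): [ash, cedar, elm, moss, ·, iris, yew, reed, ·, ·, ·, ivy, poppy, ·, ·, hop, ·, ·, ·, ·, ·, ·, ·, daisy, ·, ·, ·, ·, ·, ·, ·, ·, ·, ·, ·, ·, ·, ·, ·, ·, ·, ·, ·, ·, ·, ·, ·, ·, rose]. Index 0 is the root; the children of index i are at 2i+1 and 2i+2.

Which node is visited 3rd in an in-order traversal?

moss

In-order visits the left subtree, then the node, then the right subtree.
At ash: go left to cedar.
  At cedar: go left to moss.
    At moss: go left to reed.
      At reed: go left to hop.
        hop is a leaf — visit hop.
      Visit reed.
      At reed: no right child.
    Visit moss.
    At moss: no right child.
  Visit cedar.
  At cedar: no right child.
Visit ash.
At ash: go right to elm.
  At elm: go left to iris.
    At iris: go left to ivy.
      At ivy: go left to daisy.
        At daisy: no left child.
        Visit daisy.
        At daisy: go right to rose.
          rose is a leaf — visit rose.
      Visit ivy.
      At ivy: no right child.
    Visit iris.
    At iris: go right to poppy.
      poppy is a leaf — visit poppy.
  Visit elm.
  At elm: go right to yew.
    yew is a leaf — visit yew.
Full in-order sequence: hop, reed, moss, cedar, ash, daisy, rose, ivy, iris, poppy, elm, yew.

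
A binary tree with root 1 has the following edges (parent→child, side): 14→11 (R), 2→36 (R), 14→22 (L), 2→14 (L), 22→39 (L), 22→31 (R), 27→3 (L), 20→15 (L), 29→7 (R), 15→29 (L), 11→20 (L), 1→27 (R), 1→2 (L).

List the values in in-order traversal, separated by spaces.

39 22 31 14 29 7 15 20 11 2 36 1 3 27

In-order visits the left subtree, then the node, then the right subtree.
At 1: go left to 2.
  At 2: go left to 14.
    At 14: go left to 22.
      At 22: go left to 39.
        39 is a leaf — visit 39.
      Visit 22.
      At 22: go right to 31.
        31 is a leaf — visit 31.
    Visit 14.
    At 14: go right to 11.
      At 11: go left to 20.
        At 20: go left to 15.
          At 15: go left to 29.
            At 29: no left child.
            Visit 29.
            At 29: go right to 7.
              7 is a leaf — visit 7.
          Visit 15.
          At 15: no right child.
        Visit 20.
        At 20: no right child.
      Visit 11.
      At 11: no right child.
  Visit 2.
  At 2: go right to 36.
    36 is a leaf — visit 36.
Visit 1.
At 1: go right to 27.
  At 27: go left to 3.
    3 is a leaf — visit 3.
  Visit 27.
  At 27: no right child.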